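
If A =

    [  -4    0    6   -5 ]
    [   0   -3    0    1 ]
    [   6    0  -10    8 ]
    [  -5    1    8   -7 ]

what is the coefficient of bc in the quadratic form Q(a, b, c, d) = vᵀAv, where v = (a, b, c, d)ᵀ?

0

The coefficient of bc is A[2,3] + A[3,2] = 2·0 = 0.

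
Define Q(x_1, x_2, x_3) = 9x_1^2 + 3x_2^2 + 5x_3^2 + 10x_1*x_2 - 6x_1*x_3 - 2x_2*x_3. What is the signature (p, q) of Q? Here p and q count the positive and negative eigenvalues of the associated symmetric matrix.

The symmetric matrix is A = [[9, 5, -3], [5, 3, -1], [-3, -1, 5]].
Congruent diagonalization of A (simultaneous row and column reduction) yields pivots 9, 2/9, 2.
So there are 3 positive pivots.

(3, 0)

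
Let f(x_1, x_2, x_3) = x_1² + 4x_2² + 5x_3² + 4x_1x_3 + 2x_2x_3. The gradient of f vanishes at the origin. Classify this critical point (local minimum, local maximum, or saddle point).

local minimum

The Hessian at the origin is H = [[2, 0, 4], [0, 8, 2], [4, 2, 10]].
An LDLᵀ factorisation of H has diagonal entries 2, 8, 3/2.
That gives 3 positive pivots.
H is positive definite, so the origin is a strict local minimum.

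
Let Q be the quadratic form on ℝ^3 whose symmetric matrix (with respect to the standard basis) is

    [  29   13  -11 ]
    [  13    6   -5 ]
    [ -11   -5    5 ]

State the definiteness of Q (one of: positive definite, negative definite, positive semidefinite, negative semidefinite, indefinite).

positive definite

An LDLᵀ factorisation of A has diagonal entries 29, 5/29, 4/5.
Counting signs: 3 positive.
Hence Q is positive definite.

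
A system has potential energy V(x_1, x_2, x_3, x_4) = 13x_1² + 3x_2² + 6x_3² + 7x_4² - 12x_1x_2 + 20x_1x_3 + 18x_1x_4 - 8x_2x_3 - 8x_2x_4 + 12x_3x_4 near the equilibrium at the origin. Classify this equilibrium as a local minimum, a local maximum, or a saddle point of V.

saddle point

The Hessian at the origin is H = [[26, -12, 20, 18], [-12, 6, -8, -8], [20, -8, 12, 12], [18, -8, 12, 14]].
An LDLᵀ factorisation of H has diagonal entries 26, 6/13, -20/3, 12/5.
So there are 3 positive, 1 negative pivots.
H is indefinite, so the origin is a saddle point.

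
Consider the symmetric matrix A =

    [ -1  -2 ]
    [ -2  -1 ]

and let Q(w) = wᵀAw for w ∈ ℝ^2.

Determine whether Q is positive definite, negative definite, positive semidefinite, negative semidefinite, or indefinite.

For the 2×2 matrix [[-1, -2], [-2, -1]]: det = -1·-1 − (-2)² = -3, trace = -2.
det < 0 so the eigenvalues have opposite signs; the form is indefinite.

indefinite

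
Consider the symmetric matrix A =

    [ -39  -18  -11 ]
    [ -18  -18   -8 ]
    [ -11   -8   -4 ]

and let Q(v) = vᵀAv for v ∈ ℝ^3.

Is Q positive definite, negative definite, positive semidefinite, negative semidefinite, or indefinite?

negative definite

Leading principal minors: Δ_1 = -39, Δ_2 = 378, Δ_3 = -6.
The signs alternate starting with Δ_1 < 0, so by Sylvester's criterion Q is negative definite.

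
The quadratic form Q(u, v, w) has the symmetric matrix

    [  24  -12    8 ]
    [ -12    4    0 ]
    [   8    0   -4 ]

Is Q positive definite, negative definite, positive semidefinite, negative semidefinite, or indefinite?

indefinite

Row-reducing A symmetrically gives the diagonal entries 24, -2, 4/3.
That gives 2 positive, 1 negative pivots.
Hence Q is indefinite.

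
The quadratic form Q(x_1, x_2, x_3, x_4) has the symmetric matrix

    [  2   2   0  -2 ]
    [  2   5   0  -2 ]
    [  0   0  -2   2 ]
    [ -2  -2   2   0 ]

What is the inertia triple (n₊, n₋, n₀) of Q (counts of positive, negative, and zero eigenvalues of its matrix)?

Congruent diagonalization of A (simultaneous row and column reduction) yields pivots 2, 3, -2, 0.
So there are 2 positive, 1 negative, 1 zero pivots.

(2, 1, 1)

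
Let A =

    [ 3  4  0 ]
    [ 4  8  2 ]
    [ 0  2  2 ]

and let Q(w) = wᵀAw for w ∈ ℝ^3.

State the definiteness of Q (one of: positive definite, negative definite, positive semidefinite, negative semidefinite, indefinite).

positive definite

Leading principal minors: Δ_1 = 3, Δ_2 = 8, Δ_3 = 4.
All leading principal minors are positive, so by Sylvester's criterion Q is positive definite.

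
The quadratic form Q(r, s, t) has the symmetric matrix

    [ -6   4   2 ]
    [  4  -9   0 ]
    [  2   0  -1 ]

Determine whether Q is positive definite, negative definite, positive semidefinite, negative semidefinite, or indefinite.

negative definite

Symmetric row and column elimination reduces A to a congruent diagonal form with pivots -6, -19/3, -1/19.
So there are 3 negative pivots.
Hence Q is negative definite.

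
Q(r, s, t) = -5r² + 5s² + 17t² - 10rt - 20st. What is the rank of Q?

3

Write A = [[-5, 0, -5], [0, 5, -10], [-5, -10, 17]].
Applying the same elementary operations to the rows and columns of A produces a congruent diagonal matrix with entries -5, 5, 2.
That gives 2 positive, 1 negative pivots.
The rank is the number of nonzero pivots: 3.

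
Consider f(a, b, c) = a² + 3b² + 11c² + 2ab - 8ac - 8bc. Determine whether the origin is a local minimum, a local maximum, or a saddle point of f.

saddle point

The Hessian at the origin is H = [[2, 2, -8], [2, 6, -8], [-8, -8, 22]].
An LDLᵀ factorisation of H has diagonal entries 2, 4, -10.
Counting signs: 2 positive, 1 negative.
H is indefinite, so the origin is a saddle point.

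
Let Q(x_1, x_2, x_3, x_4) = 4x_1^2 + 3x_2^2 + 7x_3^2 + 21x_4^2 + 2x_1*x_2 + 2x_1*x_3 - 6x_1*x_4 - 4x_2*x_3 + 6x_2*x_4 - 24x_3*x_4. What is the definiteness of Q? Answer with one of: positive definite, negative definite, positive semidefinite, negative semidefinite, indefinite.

The associated matrix is A = [[4, 1, 1, -3], [1, 3, -2, 3], [1, -2, 7, -12], [-3, 3, -12, 21]].
Applying the same elementary operations to the rows and columns of A produces a congruent diagonal matrix with entries 4, 11/4, 54/11, 0.
Counting signs: 3 positive, 1 zero.
Hence Q is positive semidefinite.

positive semidefinite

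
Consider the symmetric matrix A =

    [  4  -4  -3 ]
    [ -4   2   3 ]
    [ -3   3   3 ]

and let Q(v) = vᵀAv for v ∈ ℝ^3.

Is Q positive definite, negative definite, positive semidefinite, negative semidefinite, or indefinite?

indefinite

Symmetric row and column elimination reduces A to a congruent diagonal form with pivots 4, -2, 3/4.
So there are 2 positive, 1 negative pivots.
Hence Q is indefinite.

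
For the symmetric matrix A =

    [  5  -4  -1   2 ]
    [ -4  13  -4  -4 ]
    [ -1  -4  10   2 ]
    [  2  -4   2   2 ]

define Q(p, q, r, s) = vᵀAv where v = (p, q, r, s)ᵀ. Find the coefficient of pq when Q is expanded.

The coefficient of pq is A[1,2] + A[2,1] = 2·(-4) = -8.

-8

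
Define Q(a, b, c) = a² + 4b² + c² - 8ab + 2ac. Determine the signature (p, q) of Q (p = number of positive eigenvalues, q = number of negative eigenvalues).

(2, 1)

The associated matrix is A = [[1, -4, 1], [-4, 4, 0], [1, 0, 1]].
An LDLᵀ factorisation of A has diagonal entries 1, -12, 4/3.
That gives 2 positive, 1 negative pivots.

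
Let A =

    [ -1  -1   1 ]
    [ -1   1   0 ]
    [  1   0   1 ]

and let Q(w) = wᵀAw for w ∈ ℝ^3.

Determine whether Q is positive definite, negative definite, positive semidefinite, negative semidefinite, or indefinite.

Symmetric row and column elimination reduces A to a congruent diagonal form with pivots -1, 2, 3/2.
Counting signs: 2 positive, 1 negative.
Hence Q is indefinite.

indefinite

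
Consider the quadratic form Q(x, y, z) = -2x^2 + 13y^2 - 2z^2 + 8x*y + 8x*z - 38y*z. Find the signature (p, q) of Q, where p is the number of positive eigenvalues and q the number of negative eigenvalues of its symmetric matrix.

(2, 1)

The symmetric matrix is A = [[-2, 4, 4], [4, 13, -19], [4, -19, -2]].
An LDLᵀ factorisation of A has diagonal entries -2, 21, 5/21.
Counting signs: 2 positive, 1 negative.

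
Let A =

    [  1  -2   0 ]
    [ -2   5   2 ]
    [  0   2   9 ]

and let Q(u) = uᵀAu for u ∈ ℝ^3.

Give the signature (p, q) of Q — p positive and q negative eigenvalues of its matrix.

An LDLᵀ factorisation of A has diagonal entries 1, 1, 5.
Counting signs: 3 positive.

(3, 0)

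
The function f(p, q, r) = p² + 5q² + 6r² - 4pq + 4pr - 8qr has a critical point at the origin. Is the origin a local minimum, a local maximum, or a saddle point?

local minimum

The Hessian at the origin is H = [[2, -4, 4], [-4, 10, -8], [4, -8, 12]].
Symmetric row and column elimination reduces H to a congruent diagonal form with pivots 2, 2, 4.
So there are 3 positive pivots.
H is positive definite, so the origin is a strict local minimum.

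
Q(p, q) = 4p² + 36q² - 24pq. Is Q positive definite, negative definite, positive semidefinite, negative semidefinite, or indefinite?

positive semidefinite

The symmetric matrix of Q is [[4, -12], [-12, 36]].
For the 2×2 matrix [[4, -12], [-12, 36]]: det = 4·36 − (-12)² = 0, trace = 40.
det = 0 so one eigenvalue is zero; the form is semidefinite with the sign of the trace.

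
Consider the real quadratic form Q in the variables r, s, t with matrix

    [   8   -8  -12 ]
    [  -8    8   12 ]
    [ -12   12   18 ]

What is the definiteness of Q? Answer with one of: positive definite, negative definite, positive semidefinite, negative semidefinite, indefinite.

positive semidefinite

Congruent diagonalization of A (simultaneous row and column reduction) yields pivots 8, 0, 0.
That gives 1 positive, 2 zero pivots.
Hence Q is positive semidefinite.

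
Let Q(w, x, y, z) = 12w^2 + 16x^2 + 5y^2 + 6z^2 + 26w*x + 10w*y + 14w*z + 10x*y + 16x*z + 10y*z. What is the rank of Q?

Write A = [[12, 13, 5, 7], [13, 16, 5, 8], [5, 5, 5, 5], [7, 8, 5, 6]].
Congruent diagonalization of A (simultaneous row and column reduction) yields pivots 12, 23/12, 65/23, 2/13.
So there are 4 positive pivots.
The rank is the number of nonzero pivots: 4.

4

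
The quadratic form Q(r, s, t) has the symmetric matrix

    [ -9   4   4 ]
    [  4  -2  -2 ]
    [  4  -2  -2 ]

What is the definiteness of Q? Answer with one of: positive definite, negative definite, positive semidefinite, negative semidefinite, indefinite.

Congruent diagonalization of A (simultaneous row and column reduction) yields pivots -9, -2/9, 0.
So there are 2 negative, 1 zero pivots.
Hence Q is negative semidefinite.

negative semidefinite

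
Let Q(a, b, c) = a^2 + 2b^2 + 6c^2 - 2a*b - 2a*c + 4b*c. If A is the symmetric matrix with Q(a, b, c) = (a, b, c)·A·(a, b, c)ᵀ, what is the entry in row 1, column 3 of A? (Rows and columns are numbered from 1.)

The coefficient of a·c in Q is -2. For a symmetric A this equals A[1,3] + A[3,1] = 2·A[1,3].
So A[1,3] = -2/2 = -1.

-1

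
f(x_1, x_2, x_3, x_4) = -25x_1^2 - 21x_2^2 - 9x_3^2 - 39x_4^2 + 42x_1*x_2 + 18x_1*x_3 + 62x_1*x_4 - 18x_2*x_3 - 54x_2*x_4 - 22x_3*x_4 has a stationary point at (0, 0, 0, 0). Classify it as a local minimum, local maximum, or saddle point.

The Hessian at the origin is H = [[-50, 42, 18, 62], [42, -42, -18, -54], [18, -18, -18, -22], [62, -54, -22, -78]].
Congruent diagonalization of H (simultaneous row and column reduction) yields pivots -50, -168/25, -72/7, -4/9.
That gives 4 negative pivots.
H is negative definite, so the origin is a strict local maximum.

local maximum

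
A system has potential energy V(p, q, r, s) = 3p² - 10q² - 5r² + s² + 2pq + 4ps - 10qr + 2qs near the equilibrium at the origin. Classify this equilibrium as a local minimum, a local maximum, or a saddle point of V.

saddle point

The Hessian at the origin is H = [[6, 2, 0, 4], [2, -20, -10, 2], [0, -10, -10, 0], [4, 2, 0, 2]].
An LDLᵀ factorisation of H has diagonal entries 6, -62/3, -160/31, -5/8.
So there are 1 positive, 3 negative pivots.
H is indefinite, so the origin is a saddle point.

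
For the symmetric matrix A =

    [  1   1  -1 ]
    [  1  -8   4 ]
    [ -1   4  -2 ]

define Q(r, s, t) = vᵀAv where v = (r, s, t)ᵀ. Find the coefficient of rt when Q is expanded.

-2

The coefficient of rt is A[1,3] + A[3,1] = 2·(-1) = -2.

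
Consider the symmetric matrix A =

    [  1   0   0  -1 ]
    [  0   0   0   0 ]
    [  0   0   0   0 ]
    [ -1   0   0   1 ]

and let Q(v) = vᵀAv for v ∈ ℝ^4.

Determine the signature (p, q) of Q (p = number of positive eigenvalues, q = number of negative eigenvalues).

Congruent diagonalization of A (simultaneous row and column reduction) yields pivots 1, 0, 0, 0.
So there are 1 positive, 3 zero pivots.

(1, 0)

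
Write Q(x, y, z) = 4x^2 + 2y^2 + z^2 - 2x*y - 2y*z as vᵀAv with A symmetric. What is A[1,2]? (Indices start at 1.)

-1

The coefficient of x·y in Q is -2. For a symmetric A this equals A[1,2] + A[2,1] = 2·A[1,2].
So A[1,2] = -2/2 = -1.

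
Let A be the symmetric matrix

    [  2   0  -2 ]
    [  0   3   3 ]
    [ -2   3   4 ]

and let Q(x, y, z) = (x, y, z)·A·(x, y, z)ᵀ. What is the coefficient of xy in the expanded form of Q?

The coefficient of xy is A[1,2] + A[2,1] = 2·0 = 0.

0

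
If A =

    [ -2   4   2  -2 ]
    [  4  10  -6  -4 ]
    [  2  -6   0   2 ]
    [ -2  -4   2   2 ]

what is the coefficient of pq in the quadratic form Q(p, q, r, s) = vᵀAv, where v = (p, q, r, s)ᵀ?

8

The coefficient of pq is A[1,2] + A[2,1] = 2·4 = 8.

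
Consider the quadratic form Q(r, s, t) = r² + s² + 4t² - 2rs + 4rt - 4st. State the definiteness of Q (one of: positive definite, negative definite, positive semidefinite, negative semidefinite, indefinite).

The associated matrix is A = [[1, -1, 2], [-1, 1, -2], [2, -2, 4]].
Row-reducing A symmetrically gives the diagonal entries 1, 0, 0.
Counting signs: 1 positive, 2 zero.
Hence Q is positive semidefinite.

positive semidefinite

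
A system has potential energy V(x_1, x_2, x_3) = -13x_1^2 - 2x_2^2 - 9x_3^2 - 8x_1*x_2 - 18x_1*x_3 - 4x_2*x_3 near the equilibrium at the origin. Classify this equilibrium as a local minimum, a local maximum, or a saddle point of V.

local maximum

The Hessian at the origin is H = [[-26, -8, -18], [-8, -4, -4], [-18, -4, -18]].
Symmetric row and column elimination reduces H to a congruent diagonal form with pivots -26, -20/13, -4.
That gives 3 negative pivots.
H is negative definite, so the origin is a strict local maximum.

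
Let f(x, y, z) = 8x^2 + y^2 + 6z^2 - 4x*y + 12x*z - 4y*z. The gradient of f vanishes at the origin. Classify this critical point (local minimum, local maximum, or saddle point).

local minimum

The Hessian at the origin is H = [[16, -4, 12], [-4, 2, -4], [12, -4, 12]].
Applying the same elementary operations to the rows and columns of H produces a congruent diagonal matrix with entries 16, 1, 2.
That gives 3 positive pivots.
H is positive definite, so the origin is a strict local minimum.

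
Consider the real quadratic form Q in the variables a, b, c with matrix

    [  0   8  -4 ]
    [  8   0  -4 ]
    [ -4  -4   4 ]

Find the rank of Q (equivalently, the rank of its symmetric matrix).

Row reduction of A gives 2 nonzero rows, so rank A = 2.

2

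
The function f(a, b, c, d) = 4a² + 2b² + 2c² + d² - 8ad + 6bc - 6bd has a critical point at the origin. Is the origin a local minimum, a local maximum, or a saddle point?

The Hessian at the origin is H = [[8, 0, 0, -8], [0, 4, 6, -6], [0, 6, 4, 0], [-8, -6, 0, 2]].
Congruent diagonalization of H (simultaneous row and column reduction) yields pivots 8, 4, -5, 6/5.
Counting signs: 3 positive, 1 negative.
H is indefinite, so the origin is a saddle point.

saddle point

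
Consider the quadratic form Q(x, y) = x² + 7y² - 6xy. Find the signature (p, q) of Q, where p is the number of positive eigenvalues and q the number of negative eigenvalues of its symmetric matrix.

The associated matrix is A = [[1, -3], [-3, 7]].
Row-reducing A symmetrically gives the diagonal entries 1, -2.
So there are 1 positive, 1 negative pivots.

(1, 1)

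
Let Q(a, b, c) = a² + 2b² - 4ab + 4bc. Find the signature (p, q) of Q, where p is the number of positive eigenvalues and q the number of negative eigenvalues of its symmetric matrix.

Write A = [[1, -2, 0], [-2, 2, 2], [0, 2, 0]].
An LDLᵀ factorisation of A has diagonal entries 1, -2, 2.
So there are 2 positive, 1 negative pivots.

(2, 1)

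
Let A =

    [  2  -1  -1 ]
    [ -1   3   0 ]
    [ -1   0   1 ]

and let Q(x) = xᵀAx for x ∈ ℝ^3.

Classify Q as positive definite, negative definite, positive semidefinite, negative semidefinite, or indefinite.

positive definite

Symmetric row and column elimination reduces A to a congruent diagonal form with pivots 2, 5/2, 2/5.
Counting signs: 3 positive.
Hence Q is positive definite.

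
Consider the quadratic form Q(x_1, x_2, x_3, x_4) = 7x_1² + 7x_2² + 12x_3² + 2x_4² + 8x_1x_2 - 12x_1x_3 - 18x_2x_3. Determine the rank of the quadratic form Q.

4

The symmetric matrix is A = [[7, 4, -6, 0], [4, 7, -9, 0], [-6, -9, 12, 0], [0, 0, 0, 2]].
An LDLᵀ factorisation of A has diagonal entries 7, 33/7, 3/11, 2.
So there are 4 positive pivots.
The rank is the number of nonzero pivots: 4.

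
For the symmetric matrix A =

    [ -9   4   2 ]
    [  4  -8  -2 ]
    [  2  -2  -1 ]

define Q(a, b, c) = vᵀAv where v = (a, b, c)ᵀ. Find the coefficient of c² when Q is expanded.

The coefficient of c² is the diagonal entry A[3,3] = -1.

-1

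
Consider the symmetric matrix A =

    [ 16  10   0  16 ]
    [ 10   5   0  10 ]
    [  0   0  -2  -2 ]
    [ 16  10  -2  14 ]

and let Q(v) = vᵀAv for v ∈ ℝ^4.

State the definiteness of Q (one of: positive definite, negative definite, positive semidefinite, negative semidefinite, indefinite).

indefinite

Symmetric row and column elimination reduces A to a congruent diagonal form with pivots 16, -5/4, -2, 0.
That gives 1 positive, 2 negative, 1 zero pivots.
Hence Q is indefinite.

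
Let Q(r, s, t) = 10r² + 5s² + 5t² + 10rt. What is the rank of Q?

The associated matrix is A = [[10, 0, 5], [0, 5, 0], [5, 0, 5]].
Applying the same elementary operations to the rows and columns of A produces a congruent diagonal matrix with entries 10, 5, 5/2.
Counting signs: 3 positive.
The rank is the number of nonzero pivots: 3.

3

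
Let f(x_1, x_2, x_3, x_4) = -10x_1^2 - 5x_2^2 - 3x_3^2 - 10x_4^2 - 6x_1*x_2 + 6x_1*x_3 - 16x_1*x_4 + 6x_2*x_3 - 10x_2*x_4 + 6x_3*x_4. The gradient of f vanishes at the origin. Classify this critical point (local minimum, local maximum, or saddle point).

The Hessian at the origin is H = [[-20, -6, 6, -16], [-6, -10, 6, -10], [6, 6, -6, 6], [-16, -10, 6, -20]].
Congruent diagonalization of H (simultaneous row and column reduction) yields pivots -20, -41/5, -84/41, -20/7.
Counting signs: 4 negative.
H is negative definite, so the origin is a strict local maximum.

local maximum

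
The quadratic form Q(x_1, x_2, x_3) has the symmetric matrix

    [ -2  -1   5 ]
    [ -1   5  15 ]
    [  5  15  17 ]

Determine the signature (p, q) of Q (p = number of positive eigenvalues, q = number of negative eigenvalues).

An LDLᵀ factorisation of A has diagonal entries -2, 11/2, 12/11.
So there are 2 positive, 1 negative pivots.

(2, 1)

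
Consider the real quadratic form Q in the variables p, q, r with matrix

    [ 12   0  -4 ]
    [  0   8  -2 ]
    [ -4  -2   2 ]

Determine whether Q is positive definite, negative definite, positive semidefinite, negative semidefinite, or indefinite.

Leading principal minors: Δ_1 = 12, Δ_2 = 96, Δ_3 = 16.
All leading principal minors are positive, so by Sylvester's criterion Q is positive definite.

positive definite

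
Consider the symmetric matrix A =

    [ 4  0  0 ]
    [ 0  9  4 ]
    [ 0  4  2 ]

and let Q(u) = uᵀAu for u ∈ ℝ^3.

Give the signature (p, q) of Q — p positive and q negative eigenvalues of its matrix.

Row-reducing A symmetrically gives the diagonal entries 4, 9, 2/9.
That gives 3 positive pivots.

(3, 0)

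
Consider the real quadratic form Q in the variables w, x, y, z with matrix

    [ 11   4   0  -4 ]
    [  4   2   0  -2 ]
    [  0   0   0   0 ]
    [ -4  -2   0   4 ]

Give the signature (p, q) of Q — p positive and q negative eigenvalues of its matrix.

Row-reducing A symmetrically gives the diagonal entries 11, 6/11, 0, 2.
That gives 3 positive, 1 zero pivots.

(3, 0)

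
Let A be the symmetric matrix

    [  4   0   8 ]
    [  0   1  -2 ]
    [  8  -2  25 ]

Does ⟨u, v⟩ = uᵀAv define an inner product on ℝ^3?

yes

Leading principal minors: Δ_1 = 4, Δ_2 = 4, Δ_3 = 20.
All leading principal minors are positive, so by Sylvester's criterion Q is positive definite.
⟨·,·⟩ is an inner product exactly when A is positive definite.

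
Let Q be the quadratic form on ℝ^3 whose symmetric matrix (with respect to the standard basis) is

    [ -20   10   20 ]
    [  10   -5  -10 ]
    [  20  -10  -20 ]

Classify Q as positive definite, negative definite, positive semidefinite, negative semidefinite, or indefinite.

negative semidefinite

Row-reducing A symmetrically gives the diagonal entries -20, 0, 0.
So there are 1 negative, 2 zero pivots.
Hence Q is negative semidefinite.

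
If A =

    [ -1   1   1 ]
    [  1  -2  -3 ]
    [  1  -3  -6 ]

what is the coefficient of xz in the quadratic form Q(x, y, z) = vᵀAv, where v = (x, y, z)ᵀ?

2

The coefficient of xz is A[1,3] + A[3,1] = 2·1 = 2.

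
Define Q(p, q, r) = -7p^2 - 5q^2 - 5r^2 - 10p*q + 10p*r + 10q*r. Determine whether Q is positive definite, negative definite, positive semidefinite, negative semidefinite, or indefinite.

Write A = [[-7, -5, 5], [-5, -5, 5], [5, 5, -5]].
Row-reducing A symmetrically gives the diagonal entries -7, -10/7, 0.
That gives 2 negative, 1 zero pivots.
Hence Q is negative semidefinite.

negative semidefinite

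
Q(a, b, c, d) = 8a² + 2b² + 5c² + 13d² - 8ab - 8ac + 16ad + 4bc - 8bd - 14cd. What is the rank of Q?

3

The symmetric matrix is A = [[8, -4, -4, 8], [-4, 2, 2, -4], [-4, 2, 5, -7], [8, -4, -7, 13]].
Congruent diagonalization of A (simultaneous row and column reduction) yields pivots 8, 0, 3, 2.
So there are 3 positive, 1 zero pivots.
The rank is the number of nonzero pivots: 3.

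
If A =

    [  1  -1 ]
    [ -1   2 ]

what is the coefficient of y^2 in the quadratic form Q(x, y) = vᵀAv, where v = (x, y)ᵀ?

The coefficient of y^2 is the diagonal entry A[2,2] = 2.

2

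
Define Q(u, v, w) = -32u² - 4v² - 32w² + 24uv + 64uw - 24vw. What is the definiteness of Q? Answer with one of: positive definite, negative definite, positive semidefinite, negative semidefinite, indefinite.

indefinite

The symmetric matrix is A = [[-32, 12, 32], [12, -4, -12], [32, -12, -32]].
Symmetric row and column elimination reduces A to a congruent diagonal form with pivots -32, 1/2, 0.
That gives 1 positive, 1 negative, 1 zero pivots.
Hence Q is indefinite.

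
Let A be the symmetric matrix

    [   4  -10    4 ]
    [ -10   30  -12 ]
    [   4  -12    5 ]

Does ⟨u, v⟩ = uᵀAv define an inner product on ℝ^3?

Applying the same elementary operations to the rows and columns of A produces a congruent diagonal matrix with entries 4, 5, 1/5.
Counting signs: 3 positive.
Hence Q is positive definite.
⟨·,·⟩ is an inner product exactly when A is positive definite.

yes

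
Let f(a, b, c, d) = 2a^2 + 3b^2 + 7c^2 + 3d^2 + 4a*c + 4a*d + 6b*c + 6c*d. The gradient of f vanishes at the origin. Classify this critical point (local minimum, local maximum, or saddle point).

local minimum

The Hessian at the origin is H = [[4, 0, 4, 4], [0, 6, 6, 0], [4, 6, 14, 6], [4, 0, 6, 6]].
Row-reducing H symmetrically gives the diagonal entries 4, 6, 4, 1.
That gives 4 positive pivots.
H is positive definite, so the origin is a strict local minimum.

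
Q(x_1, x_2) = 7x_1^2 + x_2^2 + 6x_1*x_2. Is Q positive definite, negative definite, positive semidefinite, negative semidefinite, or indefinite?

The symmetric matrix of Q is [[7, 3], [3, 1]].
For the 2×2 matrix [[7, 3], [3, 1]]: det = 7·1 − (3)² = -2, trace = 8.
det < 0 so the eigenvalues have opposite signs; the form is indefinite.

indefinite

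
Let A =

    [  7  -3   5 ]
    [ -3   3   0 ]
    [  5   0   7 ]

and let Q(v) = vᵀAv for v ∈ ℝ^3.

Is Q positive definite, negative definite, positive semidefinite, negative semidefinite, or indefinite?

positive definite

Row-reducing A symmetrically gives the diagonal entries 7, 12/7, 3/4.
So there are 3 positive pivots.
Hence Q is positive definite.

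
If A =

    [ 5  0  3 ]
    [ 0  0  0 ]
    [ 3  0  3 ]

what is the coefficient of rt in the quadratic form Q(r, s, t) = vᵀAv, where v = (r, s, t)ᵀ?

The coefficient of rt is A[1,3] + A[3,1] = 2·3 = 6.

6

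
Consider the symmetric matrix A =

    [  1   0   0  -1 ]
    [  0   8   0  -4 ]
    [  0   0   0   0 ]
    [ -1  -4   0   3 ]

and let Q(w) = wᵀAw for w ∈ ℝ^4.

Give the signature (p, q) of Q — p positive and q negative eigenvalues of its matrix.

(2, 0)

Symmetric row and column elimination reduces A to a congruent diagonal form with pivots 1, 8, 0, 0.
That gives 2 positive, 2 zero pivots.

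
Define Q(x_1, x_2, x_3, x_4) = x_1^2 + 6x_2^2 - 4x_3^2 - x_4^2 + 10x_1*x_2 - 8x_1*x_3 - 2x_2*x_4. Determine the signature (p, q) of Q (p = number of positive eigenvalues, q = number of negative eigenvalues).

The symmetric matrix is A = [[1, 5, -4, 0], [5, 6, 0, -1], [-4, 0, -4, 0], [0, -1, 0, -1]].
Row-reducing A symmetrically gives the diagonal entries 1, -19, 20/19, -2.
That gives 2 positive, 2 negative pivots.

(2, 2)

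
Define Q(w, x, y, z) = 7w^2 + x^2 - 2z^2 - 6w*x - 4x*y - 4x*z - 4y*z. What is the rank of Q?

4

Write A = [[7, -3, 0, 0], [-3, 1, -2, -2], [0, -2, 0, -2], [0, -2, -2, -2]].
Row-reducing A symmetrically gives the diagonal entries 7, -2/7, 14, 12/7.
That gives 3 positive, 1 negative pivots.
The rank is the number of nonzero pivots: 4.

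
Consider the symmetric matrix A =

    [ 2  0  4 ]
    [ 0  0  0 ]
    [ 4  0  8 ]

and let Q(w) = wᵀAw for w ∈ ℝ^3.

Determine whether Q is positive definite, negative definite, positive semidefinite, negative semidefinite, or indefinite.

Symmetric row and column elimination reduces A to a congruent diagonal form with pivots 2, 0, 0.
So there are 1 positive, 2 zero pivots.
Hence Q is positive semidefinite.

positive semidefinite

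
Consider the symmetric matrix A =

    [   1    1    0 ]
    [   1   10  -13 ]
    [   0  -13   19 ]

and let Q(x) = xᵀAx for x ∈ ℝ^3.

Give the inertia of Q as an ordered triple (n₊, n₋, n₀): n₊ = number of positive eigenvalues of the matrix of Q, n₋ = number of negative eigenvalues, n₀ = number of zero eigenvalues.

An LDLᵀ factorisation of A has diagonal entries 1, 9, 2/9.
That gives 3 positive pivots.

(3, 0, 0)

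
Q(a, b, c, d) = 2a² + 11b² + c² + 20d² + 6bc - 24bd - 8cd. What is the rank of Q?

The symmetric matrix is A = [[2, 0, 0, 0], [0, 11, 3, -12], [0, 3, 1, -4], [0, -12, -4, 20]].
An LDLᵀ factorisation of A has diagonal entries 2, 11, 2/11, 4.
Counting signs: 4 positive.
The rank is the number of nonzero pivots: 4.

4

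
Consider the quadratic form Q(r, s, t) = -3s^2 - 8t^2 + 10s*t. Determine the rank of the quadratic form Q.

2

Write A = [[0, 0, 0], [0, -3, 5], [0, 5, -8]].
Row-reducing A symmetrically gives the diagonal entries 0, -3, 1/3.
Counting signs: 1 positive, 1 negative, 1 zero.
The rank is the number of nonzero pivots: 2.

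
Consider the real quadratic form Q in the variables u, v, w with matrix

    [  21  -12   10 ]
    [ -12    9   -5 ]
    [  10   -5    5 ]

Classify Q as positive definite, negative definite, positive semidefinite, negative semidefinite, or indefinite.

Applying the same elementary operations to the rows and columns of A produces a congruent diagonal matrix with entries 21, 15/7, 0.
That gives 2 positive, 1 zero pivots.
Hence Q is positive semidefinite.

positive semidefinite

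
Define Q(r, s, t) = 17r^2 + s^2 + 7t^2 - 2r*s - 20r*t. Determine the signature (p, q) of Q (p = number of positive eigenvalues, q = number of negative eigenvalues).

Write A = [[17, -1, -10], [-1, 1, 0], [-10, 0, 7]].
Applying the same elementary operations to the rows and columns of A produces a congruent diagonal matrix with entries 17, 16/17, 3/4.
So there are 3 positive pivots.

(3, 0)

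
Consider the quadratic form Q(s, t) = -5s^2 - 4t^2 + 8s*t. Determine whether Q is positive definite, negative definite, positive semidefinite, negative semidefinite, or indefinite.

The symmetric matrix of Q is [[-5, 4], [4, -4]].
For the 2×2 matrix [[-5, 4], [4, -4]]: det = -5·-4 − (4)² = 4, trace = -9.
det > 0 so both eigenvalues share the sign of the trace; trace = -9 < 0 ⇒ both negative.

negative definite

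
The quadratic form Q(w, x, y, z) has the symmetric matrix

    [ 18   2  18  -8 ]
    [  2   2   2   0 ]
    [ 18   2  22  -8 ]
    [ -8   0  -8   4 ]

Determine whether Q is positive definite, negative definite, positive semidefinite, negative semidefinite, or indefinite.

Applying the same elementary operations to the rows and columns of A produces a congruent diagonal matrix with entries 18, 16/9, 4, 0.
Counting signs: 3 positive, 1 zero.
Hence Q is positive semidefinite.

positive semidefinite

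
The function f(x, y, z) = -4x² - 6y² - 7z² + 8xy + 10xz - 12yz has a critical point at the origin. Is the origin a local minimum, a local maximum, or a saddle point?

local maximum

The Hessian at the origin is H = [[-8, 8, 10], [8, -12, -12], [10, -12, -14]].
Applying the same elementary operations to the rows and columns of H produces a congruent diagonal matrix with entries -8, -4, -1/2.
That gives 3 negative pivots.
H is negative definite, so the origin is a strict local maximum.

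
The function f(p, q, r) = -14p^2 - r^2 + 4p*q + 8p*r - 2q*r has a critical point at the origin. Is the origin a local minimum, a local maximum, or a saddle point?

The Hessian at the origin is H = [[-28, 4, 8], [4, 0, -2], [8, -2, -2]].
Congruent diagonalization of H (simultaneous row and column reduction) yields pivots -28, 4/7, -1.
So there are 1 positive, 2 negative pivots.
H is indefinite, so the origin is a saddle point.

saddle point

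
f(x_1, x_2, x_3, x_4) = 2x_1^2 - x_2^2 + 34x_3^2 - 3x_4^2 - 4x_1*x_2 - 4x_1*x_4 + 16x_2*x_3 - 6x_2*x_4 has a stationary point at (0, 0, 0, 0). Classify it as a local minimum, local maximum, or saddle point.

saddle point

The Hessian at the origin is H = [[4, -4, 0, -4], [-4, -2, 16, -6], [0, 16, 68, 0], [-4, -6, 0, -6]].
Applying the same elementary operations to the rows and columns of H produces a congruent diagonal matrix with entries 4, -6, 332/3, 20/83.
That gives 3 positive, 1 negative pivots.
H is indefinite, so the origin is a saddle point.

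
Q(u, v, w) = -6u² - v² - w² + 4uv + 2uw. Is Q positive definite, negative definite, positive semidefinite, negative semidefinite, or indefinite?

The symmetric matrix of Q is A = [[-6, 2, 1], [2, -1, 0], [1, 0, -1]].
Leading principal minors: Δ_1 = -6, Δ_2 = 2, Δ_3 = -1.
The signs alternate starting with Δ_1 < 0, so by Sylvester's criterion Q is negative definite.

negative definite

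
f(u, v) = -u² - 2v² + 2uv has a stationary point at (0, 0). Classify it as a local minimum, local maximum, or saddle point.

local maximum

The Hessian at the origin is H = [[-2, 2], [2, -4]].
det H = -2·-4 − (2)² = 4 > 0 and H[1,1] = -2 < 0, so H is negative definite.
Therefore the origin is a local maximum.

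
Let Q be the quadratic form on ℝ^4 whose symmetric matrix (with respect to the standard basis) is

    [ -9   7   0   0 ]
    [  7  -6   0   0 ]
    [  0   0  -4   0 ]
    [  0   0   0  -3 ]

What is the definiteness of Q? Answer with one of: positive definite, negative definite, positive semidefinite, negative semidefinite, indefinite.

Congruent diagonalization of A (simultaneous row and column reduction) yields pivots -9, -5/9, -4, -3.
So there are 4 negative pivots.
Hence Q is negative definite.

negative definite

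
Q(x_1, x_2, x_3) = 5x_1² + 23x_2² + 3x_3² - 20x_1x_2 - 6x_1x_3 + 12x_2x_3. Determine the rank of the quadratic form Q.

Write A = [[5, -10, -3], [-10, 23, 6], [-3, 6, 3]].
Row-reducing A symmetrically gives the diagonal entries 5, 3, 6/5.
Counting signs: 3 positive.
The rank is the number of nonzero pivots: 3.

3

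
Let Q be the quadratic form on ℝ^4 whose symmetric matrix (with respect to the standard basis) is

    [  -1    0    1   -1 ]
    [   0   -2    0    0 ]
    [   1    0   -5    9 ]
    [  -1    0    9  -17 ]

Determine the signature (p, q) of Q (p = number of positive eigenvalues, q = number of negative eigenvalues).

(0, 3)

Row-reducing A symmetrically gives the diagonal entries -1, -2, -4, 0.
Counting signs: 3 negative, 1 zero.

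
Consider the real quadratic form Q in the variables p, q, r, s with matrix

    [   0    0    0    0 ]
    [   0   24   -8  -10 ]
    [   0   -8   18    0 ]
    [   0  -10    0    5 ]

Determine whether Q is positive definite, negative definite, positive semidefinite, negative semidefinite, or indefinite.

positive semidefinite

Row-reducing A symmetrically gives the diagonal entries 0, 24, 46/3, 5/46.
So there are 3 positive, 1 zero pivots.
Hence Q is positive semidefinite.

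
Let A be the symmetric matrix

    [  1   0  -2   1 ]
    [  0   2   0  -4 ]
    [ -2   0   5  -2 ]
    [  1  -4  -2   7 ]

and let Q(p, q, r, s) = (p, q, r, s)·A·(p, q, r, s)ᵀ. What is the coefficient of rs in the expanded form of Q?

The coefficient of rs is A[3,4] + A[4,3] = 2·(-2) = -4.

-4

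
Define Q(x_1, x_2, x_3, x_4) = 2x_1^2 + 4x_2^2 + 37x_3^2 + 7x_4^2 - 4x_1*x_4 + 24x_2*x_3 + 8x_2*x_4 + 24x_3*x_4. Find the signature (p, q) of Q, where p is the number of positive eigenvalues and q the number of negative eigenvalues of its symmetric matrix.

Write A = [[2, 0, 0, -2], [0, 4, 12, 4], [0, 12, 37, 12], [-2, 4, 12, 7]].
Applying the same elementary operations to the rows and columns of A produces a congruent diagonal matrix with entries 2, 4, 1, 1.
So there are 4 positive pivots.

(4, 0)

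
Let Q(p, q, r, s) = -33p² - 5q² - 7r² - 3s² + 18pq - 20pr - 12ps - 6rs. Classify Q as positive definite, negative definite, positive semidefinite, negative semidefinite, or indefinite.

negative definite

Write A = [[-33, 9, -10, -6], [9, -5, 0, 0], [-10, 0, -7, -3], [-6, 0, -3, -3]].
An LDLᵀ factorisation of A has diagonal entries -33, -28/11, -22/21, -6/11.
So there are 4 negative pivots.
Hence Q is negative definite.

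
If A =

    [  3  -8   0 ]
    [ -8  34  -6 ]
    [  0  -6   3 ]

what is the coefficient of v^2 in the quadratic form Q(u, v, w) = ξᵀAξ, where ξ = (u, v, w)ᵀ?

The coefficient of v^2 is the diagonal entry A[2,2] = 34.

34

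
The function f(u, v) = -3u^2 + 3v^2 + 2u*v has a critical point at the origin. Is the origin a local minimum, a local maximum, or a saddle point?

saddle point

The Hessian at the origin is H = [[-6, 2], [2, 6]].
det H = -6·6 − (2)² = -40 < 0, so H is indefinite.
Therefore the origin is a saddle point.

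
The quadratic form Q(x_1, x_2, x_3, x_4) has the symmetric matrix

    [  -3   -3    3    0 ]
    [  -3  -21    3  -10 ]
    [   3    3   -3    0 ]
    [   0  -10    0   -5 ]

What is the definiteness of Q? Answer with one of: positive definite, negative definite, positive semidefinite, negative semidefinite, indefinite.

indefinite

Row-reducing A symmetrically gives the diagonal entries -3, -18, 0, 5/9.
So there are 1 positive, 2 negative, 1 zero pivots.
Hence Q is indefinite.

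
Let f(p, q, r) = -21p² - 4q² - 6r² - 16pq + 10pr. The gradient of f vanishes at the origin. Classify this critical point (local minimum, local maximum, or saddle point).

The Hessian at the origin is H = [[-42, -16, 10], [-16, -8, 0], [10, 0, -12]].
Symmetric row and column elimination reduces H to a congruent diagonal form with pivots -42, -40/21, -2.
Counting signs: 3 negative.
H is negative definite, so the origin is a strict local maximum.

local maximum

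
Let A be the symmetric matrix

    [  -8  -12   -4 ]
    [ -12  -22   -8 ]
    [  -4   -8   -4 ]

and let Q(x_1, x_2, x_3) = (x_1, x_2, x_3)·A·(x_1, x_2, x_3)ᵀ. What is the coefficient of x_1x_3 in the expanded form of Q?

The coefficient of x_1x_3 is A[1,3] + A[3,1] = 2·(-4) = -8.

-8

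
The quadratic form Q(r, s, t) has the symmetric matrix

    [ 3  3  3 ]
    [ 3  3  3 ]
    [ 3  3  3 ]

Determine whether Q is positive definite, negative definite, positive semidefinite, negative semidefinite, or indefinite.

positive semidefinite

Row-reducing A symmetrically gives the diagonal entries 3, 0, 0.
So there are 1 positive, 2 zero pivots.
Hence Q is positive semidefinite.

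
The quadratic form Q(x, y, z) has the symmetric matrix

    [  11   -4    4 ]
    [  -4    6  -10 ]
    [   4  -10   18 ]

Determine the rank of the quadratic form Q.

Applying the same elementary operations to the rows and columns of A produces a congruent diagonal matrix with entries 11, 50/11, 12/25.
That gives 3 positive pivots.
The rank is the number of nonzero pivots: 3.

3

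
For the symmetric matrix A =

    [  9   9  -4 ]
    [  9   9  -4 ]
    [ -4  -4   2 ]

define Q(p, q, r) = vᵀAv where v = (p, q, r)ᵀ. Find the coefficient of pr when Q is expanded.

-8

The coefficient of pr is A[1,3] + A[3,1] = 2·(-4) = -8.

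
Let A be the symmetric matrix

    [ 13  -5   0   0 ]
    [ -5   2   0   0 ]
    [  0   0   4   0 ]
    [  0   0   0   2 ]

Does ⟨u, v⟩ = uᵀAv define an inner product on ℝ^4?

Leading principal minors: Δ_1 = 13, Δ_2 = 1, Δ_3 = 4, Δ_4 = 8.
All leading principal minors are positive, so by Sylvester's criterion Q is positive definite.
⟨·,·⟩ is an inner product exactly when A is positive definite.

yes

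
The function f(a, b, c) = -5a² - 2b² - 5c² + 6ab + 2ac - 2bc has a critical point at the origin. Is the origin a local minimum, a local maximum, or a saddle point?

local maximum

The Hessian at the origin is H = [[-10, 6, 2], [6, -4, -2], [2, -2, -10]].
Row-reducing H symmetrically gives the diagonal entries -10, -2/5, -8.
That gives 3 negative pivots.
H is negative definite, so the origin is a strict local maximum.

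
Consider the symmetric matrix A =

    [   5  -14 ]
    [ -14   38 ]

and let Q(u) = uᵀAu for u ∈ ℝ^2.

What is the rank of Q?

Applying the same elementary operations to the rows and columns of A produces a congruent diagonal matrix with entries 5, -6/5.
That gives 1 positive, 1 negative pivots.
The rank is the number of nonzero pivots: 2.

2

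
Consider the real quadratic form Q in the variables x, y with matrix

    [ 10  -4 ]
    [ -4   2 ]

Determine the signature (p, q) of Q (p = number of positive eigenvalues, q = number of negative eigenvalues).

(2, 0)

Symmetric row and column elimination reduces A to a congruent diagonal form with pivots 10, 2/5.
Counting signs: 2 positive.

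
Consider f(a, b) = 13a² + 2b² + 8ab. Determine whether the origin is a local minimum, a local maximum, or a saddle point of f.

The Hessian at the origin is H = [[26, 8], [8, 4]].
det H = 26·4 − (8)² = 40 > 0 and H[1,1] = 26 > 0, so H is positive definite.
Therefore the origin is a local minimum.

local minimum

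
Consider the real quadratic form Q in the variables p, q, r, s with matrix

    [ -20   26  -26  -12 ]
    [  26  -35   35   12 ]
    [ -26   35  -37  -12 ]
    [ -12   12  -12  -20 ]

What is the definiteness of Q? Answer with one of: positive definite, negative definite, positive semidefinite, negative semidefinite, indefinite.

Symmetric row and column elimination reduces A to a congruent diagonal form with pivots -20, -6/5, -2, -2.
That gives 4 negative pivots.
Hence Q is negative definite.

negative definite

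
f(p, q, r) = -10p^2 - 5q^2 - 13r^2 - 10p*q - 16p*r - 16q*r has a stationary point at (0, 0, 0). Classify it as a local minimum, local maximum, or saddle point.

The Hessian at the origin is H = [[-20, -10, -16], [-10, -10, -16], [-16, -16, -26]].
Applying the same elementary operations to the rows and columns of H produces a congruent diagonal matrix with entries -20, -5, -2/5.
So there are 3 negative pivots.
H is negative definite, so the origin is a strict local maximum.

local maximum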